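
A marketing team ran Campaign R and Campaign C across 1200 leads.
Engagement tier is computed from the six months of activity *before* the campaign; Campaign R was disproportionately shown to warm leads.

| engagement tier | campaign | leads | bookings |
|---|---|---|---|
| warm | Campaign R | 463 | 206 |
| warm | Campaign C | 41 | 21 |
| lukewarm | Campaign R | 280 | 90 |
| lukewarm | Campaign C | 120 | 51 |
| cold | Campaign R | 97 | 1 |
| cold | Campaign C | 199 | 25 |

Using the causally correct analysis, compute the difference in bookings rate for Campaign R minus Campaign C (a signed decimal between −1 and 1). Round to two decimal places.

The engagement tier-specific comparison favours Campaign C throughout, but the pooled figures favour Campaign R. The question is whether to condition on engagement tier.
Nothing the campaign does changes engagement tier; the imbalance is an allocation artefact. With engagement tier also predicting the outcome, the pooled figure is confounded, and the within-stratum comparison is the causal one.
Adjusting over the population distribution of engagement tier: 0.420·(0.445−0.512) + 0.333·(0.321−0.425) + 0.247·(0.010−0.126) = -0.091.

-0.09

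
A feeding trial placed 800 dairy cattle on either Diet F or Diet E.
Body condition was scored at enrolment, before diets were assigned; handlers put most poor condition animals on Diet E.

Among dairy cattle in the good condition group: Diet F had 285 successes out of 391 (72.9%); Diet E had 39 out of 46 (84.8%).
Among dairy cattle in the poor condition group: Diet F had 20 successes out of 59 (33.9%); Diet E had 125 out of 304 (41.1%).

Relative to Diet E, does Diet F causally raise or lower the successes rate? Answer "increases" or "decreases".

Starting body condition is set before the diet has any effect — it is not caused by the diet — and it independently drives the outcome. That makes it a confounder, so the causal comparison is within starting body condition levels.
Within each level — good condition: 72.9% vs 84.8%; poor condition: 33.9% vs 41.1% — Diet E is higher every time.

decreases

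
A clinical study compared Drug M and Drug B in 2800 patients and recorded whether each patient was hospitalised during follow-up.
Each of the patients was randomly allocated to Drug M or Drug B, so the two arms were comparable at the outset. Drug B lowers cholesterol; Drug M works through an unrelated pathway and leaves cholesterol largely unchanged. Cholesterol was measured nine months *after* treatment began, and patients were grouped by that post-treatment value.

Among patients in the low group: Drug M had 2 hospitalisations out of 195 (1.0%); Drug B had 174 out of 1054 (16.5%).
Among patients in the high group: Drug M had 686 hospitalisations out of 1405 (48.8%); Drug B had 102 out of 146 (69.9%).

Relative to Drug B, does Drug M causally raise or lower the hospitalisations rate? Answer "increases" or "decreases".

increases

Because the drug influences cholesterol, cholesterol is a post-treatment mediator, not a confounder. Stratifying on it would bias the estimate; the causal effect is the crude pooled difference.
Pooled: Drug M 43.0% vs Drug B 23.0%; Drug B is lower overall.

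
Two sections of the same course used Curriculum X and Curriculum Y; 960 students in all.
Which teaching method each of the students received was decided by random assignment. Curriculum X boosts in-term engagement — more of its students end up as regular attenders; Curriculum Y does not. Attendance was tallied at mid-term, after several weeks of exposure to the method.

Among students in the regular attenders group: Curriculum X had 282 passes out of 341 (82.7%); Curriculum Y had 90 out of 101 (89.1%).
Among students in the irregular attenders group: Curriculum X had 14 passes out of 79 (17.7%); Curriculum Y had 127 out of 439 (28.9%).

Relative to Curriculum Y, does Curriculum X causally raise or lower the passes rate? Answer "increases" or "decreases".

Curriculum Y is higher inside every mid-term attendance stratum but Curriculum X is higher in aggregate. Whether to stratify depends on how mid-term attendance relates to the teaching method.
Mid-term attendance is downstream of the teaching method. One should not condition on a consequence of treatment, so the overall rates are the right comparison.
Pooled: Curriculum X 70.5% vs Curriculum Y 40.2%; Curriculum X is higher overall.

increases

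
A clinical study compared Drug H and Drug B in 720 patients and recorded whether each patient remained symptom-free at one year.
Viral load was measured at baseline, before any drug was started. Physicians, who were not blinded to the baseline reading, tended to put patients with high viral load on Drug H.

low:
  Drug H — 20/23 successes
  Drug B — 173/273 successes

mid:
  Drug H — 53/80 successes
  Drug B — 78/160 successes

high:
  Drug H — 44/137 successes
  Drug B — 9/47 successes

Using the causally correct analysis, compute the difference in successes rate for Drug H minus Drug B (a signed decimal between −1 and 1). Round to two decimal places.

The viral load-specific comparison favours Drug H throughout, but the pooled figures favour Drug B. The question is whether to condition on viral load.
The imbalance in viral load arose from how patients were allocated, not from anything the drug did; and viral load independently affects the outcome. The pooled gap is confounded — condition on viral load.
Adjusting over the population distribution of viral load: 0.411·(0.870−0.634) + 0.333·(0.662−0.487) + 0.256·(0.321−0.191) = +0.188.

+0.19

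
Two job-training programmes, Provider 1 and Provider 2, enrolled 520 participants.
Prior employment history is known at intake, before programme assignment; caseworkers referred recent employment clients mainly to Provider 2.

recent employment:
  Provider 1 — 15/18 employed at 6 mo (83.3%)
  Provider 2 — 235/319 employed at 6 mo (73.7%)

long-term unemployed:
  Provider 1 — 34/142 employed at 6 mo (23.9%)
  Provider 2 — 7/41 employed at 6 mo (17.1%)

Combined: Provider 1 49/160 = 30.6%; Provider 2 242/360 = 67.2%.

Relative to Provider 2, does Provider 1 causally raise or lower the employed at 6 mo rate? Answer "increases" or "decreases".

Since prior employment history is a pre-existing factor (not a product of the programme) and it affects the outcome on its own, it is a confounder. The stratified rates, not the pooled rate, identify the causal effect.
Within each level — recent employment: 83.3% vs 73.7%; long-term unemployed: 23.9% vs 17.1% — Provider 1 is higher every time.

increases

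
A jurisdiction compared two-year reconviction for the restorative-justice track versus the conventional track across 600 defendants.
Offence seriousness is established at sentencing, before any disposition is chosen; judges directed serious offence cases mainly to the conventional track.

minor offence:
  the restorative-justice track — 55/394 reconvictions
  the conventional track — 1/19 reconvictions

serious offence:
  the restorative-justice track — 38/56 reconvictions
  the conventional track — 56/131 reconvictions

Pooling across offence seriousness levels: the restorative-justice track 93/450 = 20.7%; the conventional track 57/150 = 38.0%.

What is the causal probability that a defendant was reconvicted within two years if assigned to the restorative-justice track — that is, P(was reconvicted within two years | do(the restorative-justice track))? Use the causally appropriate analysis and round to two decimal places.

Nothing the disposition does changes offence seriousness; the imbalance is an allocation artefact. With offence seriousness also predicting the outcome, the pooled figure is confounded, and the within-stratum comparison is the causal one.
Standardising the restorative-justice track to the population offence seriousness mix: 0.688·55/394 + 0.312·38/56 = 0.308.

0.31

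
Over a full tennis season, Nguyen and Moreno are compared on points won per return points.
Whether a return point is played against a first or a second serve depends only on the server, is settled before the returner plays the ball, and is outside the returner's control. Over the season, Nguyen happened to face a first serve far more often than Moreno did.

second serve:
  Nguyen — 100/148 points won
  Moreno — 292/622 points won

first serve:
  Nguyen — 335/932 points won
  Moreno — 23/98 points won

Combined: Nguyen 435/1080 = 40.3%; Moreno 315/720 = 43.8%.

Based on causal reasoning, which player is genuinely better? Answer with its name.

The stratified and pooled comparisons disagree (Nguyen wins within each serve type; Moreno wins overall), so the answer turns on the causal role of serve type.
Serve type is set before the player has any effect — it is not caused by the player — and it independently drives the outcome. That makes it a confounder, so the causal comparison is within serve type levels.
Within each level — second serve: 67.6% vs 46.9%; first serve: 35.9% vs 23.5% — Nguyen is higher every time.

Nguyen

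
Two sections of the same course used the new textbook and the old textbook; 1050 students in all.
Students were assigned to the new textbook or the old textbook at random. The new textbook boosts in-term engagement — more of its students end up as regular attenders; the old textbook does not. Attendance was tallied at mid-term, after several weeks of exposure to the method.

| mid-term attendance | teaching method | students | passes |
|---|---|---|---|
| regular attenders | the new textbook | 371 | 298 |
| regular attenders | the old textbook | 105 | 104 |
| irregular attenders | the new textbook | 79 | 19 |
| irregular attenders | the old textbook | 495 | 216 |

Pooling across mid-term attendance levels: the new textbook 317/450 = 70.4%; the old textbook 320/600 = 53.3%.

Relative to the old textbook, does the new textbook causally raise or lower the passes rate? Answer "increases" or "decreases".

increases

Mid-term attendance is recorded after the teaching method and is itself shifted by it — it sits on the causal path from teaching method to outcome. Conditioning on a mediator would strip out part of the effect we want; the pooled comparison gives the total causal effect.
Pooled: the new textbook 70.4% vs the old textbook 53.3%; the new textbook is higher overall.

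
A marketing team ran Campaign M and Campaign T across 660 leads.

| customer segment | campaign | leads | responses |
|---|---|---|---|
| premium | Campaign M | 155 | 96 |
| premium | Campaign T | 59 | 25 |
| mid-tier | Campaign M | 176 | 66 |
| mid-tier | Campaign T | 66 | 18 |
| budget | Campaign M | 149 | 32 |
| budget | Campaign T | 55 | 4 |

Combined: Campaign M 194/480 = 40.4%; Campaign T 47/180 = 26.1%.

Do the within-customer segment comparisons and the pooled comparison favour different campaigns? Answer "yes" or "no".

Within each customer segment level (premium 61.9% vs 42.4%; mid-tier 37.5% vs 27.3%; budget 21.5% vs 7.3%), Campaign M has the higher rate every time. Pooled: 40.4% vs 26.1% — Campaign M has the higher rate overall. They agree.

no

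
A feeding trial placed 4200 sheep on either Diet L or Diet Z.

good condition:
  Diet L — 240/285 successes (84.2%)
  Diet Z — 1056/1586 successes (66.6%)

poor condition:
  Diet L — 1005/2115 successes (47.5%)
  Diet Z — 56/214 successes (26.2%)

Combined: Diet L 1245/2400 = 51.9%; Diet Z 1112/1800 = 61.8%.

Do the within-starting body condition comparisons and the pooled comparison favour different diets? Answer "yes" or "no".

Within each starting body condition level (good condition 84.2% vs 66.6%; poor condition 47.5% vs 26.2%), Diet L has the higher rate every time. Pooled: 51.9% vs 61.8% — Diet Z has the higher rate overall. The two comparisons disagree.

yes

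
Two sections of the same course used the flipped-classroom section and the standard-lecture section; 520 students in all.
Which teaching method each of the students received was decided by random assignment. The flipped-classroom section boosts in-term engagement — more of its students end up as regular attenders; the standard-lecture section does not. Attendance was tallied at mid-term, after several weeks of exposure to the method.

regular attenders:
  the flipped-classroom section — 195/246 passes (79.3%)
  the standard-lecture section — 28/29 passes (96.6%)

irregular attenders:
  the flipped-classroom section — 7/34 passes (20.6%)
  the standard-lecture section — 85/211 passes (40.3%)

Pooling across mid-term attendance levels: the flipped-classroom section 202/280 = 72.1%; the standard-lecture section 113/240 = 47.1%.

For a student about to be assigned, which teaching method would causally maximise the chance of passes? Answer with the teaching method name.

the flipped-classroom section

The mid-term attendance-specific comparison favours the standard-lecture section throughout, but the pooled figures favour the flipped-classroom section. The question is whether to condition on mid-term attendance.
The distribution of mid-term attendance is itself part of what the teaching method does — it is an intermediate outcome. Holding it fixed would remove that part of the effect; the total effect is the pooled difference.
Pooled: the flipped-classroom section 72.1% vs the standard-lecture section 47.1%; the flipped-classroom section is higher overall.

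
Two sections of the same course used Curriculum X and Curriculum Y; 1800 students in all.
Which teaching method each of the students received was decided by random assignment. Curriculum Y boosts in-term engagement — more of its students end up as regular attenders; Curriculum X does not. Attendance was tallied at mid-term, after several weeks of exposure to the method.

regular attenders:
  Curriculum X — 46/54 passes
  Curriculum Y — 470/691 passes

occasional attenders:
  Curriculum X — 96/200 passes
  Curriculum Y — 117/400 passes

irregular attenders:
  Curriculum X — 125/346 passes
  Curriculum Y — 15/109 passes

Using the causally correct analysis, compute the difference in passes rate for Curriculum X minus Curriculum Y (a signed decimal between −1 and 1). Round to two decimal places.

Curriculum X is higher inside every mid-term attendance stratum but Curriculum Y is higher in aggregate. Whether to stratify depends on how mid-term attendance relates to the teaching method.
Stratifying would compare teaching methods among students the teaching methods themselves sorted into mid-term attendance groups — a form of selection on an intermediate. The unconditioned pooled rates give the total causal effect.
The causal difference is the pooled difference: 0.445 − 0.502 = -0.057.

-0.06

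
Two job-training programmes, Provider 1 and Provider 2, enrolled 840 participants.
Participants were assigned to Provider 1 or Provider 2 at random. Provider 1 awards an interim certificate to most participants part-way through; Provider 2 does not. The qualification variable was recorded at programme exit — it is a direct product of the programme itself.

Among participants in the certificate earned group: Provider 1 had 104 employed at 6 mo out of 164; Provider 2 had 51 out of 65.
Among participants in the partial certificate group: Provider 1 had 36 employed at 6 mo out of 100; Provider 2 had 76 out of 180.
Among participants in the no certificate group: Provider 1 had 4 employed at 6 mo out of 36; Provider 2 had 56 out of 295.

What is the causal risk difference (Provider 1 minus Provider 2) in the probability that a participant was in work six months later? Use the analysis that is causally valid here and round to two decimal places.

+0.14

Qualification attained during the programme is downstream of the programme. One should not condition on a consequence of treatment, so the overall rates are the right comparison.
The causal difference is the pooled difference: 0.480 − 0.339 = +0.141.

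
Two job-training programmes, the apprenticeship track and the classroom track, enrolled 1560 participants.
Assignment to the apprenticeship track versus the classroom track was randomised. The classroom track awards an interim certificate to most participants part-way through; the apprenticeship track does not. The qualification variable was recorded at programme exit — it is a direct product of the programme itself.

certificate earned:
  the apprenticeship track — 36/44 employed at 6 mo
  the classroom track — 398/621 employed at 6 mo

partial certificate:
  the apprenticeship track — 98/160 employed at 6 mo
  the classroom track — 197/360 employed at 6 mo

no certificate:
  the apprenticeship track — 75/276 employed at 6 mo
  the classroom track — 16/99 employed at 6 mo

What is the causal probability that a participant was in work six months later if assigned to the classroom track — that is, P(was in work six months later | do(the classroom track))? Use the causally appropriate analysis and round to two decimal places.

0.57

Qualification attained during the programme here is a post-treatment variable shaped by the programme; conditioning on it would introduce bias rather than remove it. The overall comparison is the causal one.
So P(outcome | do(the classroom track)) is just the pooled rate for the classroom track: 611/1080 = 0.566.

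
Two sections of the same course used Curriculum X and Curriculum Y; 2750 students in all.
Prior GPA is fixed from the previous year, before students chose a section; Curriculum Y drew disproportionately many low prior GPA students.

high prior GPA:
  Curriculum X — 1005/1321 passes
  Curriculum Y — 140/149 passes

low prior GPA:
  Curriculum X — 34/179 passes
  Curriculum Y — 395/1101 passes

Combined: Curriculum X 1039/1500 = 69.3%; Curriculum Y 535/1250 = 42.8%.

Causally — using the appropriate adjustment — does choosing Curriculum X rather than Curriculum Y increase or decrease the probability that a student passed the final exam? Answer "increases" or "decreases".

decreases

Since prior GPA band is a pre-existing factor (not a product of the teaching method) and it affects the outcome on its own, it is a confounder. The stratified rates, not the pooled rate, identify the causal effect.
Within each level — high prior GPA: 76.1% vs 94.0%; low prior GPA: 19.0% vs 35.9% — Curriculum Y is higher every time.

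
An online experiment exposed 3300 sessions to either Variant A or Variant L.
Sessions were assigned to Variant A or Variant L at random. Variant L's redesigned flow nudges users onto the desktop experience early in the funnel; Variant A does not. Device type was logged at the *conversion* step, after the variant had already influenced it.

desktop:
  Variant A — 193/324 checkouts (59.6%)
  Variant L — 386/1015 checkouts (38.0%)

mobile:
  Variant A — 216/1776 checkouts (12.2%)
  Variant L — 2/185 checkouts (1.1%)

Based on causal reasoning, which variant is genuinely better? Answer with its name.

The distribution of device type is itself part of what the variant does — it is an intermediate outcome. Holding it fixed would remove that part of the effect; the total effect is the pooled difference.
Pooled: Variant A 19.5% vs Variant L 32.3%; Variant L is higher overall.

Variant L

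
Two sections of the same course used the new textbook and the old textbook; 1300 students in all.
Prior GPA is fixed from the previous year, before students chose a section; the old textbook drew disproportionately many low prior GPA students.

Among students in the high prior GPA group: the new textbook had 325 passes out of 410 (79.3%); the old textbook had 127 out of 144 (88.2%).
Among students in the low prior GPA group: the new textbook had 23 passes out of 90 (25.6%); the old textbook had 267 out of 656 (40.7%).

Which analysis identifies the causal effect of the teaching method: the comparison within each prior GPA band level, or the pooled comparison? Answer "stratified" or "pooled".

stratified

the old textbook is higher inside every prior GPA band stratum but the new textbook is higher in aggregate. Whether to stratify depends on how prior GPA band relates to the teaching method.
Here prior GPA band is a common cause — it drives both which teaching method a case falls under and the outcome. The crude comparison mixes populations; the stratum-specific rates are the causally relevant ones.
Within each level — high prior GPA: 79.3% vs 88.2%; low prior GPA: 25.6% vs 40.7% — the old textbook is higher every time.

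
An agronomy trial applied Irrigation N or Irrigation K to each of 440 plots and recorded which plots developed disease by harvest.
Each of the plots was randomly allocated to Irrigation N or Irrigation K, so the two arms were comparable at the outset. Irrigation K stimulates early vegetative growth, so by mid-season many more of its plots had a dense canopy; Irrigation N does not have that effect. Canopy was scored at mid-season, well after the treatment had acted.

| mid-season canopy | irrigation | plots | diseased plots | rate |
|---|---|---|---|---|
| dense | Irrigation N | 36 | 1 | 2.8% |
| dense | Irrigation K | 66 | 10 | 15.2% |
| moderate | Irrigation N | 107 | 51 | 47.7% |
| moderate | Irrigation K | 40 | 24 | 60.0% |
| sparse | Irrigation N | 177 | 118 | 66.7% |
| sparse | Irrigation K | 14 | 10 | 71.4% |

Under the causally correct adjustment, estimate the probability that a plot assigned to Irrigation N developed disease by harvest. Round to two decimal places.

Irrigation N is lower inside every mid-season canopy stratum but Irrigation K is lower in aggregate. Whether to stratify depends on how mid-season canopy relates to the irrigation.
Mid-season canopy is recorded after the irrigation and is itself shifted by it — it sits on the causal path from irrigation to outcome. Conditioning on a mediator would strip out part of the effect we want; the pooled comparison gives the total causal effect.
So P(outcome | do(Irrigation N)) is just the pooled rate for Irrigation N: 170/320 = 0.531.

0.53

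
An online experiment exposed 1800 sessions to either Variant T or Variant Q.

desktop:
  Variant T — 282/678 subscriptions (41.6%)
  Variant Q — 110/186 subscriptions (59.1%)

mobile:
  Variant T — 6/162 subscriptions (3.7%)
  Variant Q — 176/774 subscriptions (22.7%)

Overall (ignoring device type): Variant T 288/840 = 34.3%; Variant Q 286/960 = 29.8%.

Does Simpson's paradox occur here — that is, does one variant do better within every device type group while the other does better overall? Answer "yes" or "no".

Within each device type level (desktop 41.6% vs 59.1%; mobile 3.7% vs 22.7%), Variant Q has the higher rate every time. Pooled: 34.3% vs 29.8% — Variant T has the higher rate overall. The two comparisons disagree.

yes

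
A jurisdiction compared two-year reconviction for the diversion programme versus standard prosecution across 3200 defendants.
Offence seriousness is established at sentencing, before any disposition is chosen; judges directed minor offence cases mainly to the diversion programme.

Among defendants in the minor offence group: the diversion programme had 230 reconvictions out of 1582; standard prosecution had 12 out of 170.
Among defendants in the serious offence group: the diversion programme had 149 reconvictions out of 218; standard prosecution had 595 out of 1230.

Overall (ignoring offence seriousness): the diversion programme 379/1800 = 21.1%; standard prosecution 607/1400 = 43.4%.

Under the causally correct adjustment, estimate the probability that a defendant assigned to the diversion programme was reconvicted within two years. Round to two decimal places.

0.39

Offence seriousness is set before the disposition has any effect — it is not caused by the disposition — and it independently drives the outcome. That makes it a confounder, so the causal comparison is within offence seriousness levels.
Standardising the diversion programme to the population offence seriousness mix: 0.547·230/1582 + 0.453·149/218 = 0.389.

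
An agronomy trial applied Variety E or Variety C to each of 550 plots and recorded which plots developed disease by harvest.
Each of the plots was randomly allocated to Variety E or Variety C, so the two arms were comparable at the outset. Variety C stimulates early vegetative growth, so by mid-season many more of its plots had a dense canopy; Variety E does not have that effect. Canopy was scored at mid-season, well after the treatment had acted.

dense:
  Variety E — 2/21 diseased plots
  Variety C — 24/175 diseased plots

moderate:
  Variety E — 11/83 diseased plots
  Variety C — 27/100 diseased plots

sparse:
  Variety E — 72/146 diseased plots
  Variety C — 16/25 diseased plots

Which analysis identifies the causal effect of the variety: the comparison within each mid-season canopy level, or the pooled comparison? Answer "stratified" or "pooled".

Because the variety influences mid-season canopy, mid-season canopy is a post-treatment mediator, not a confounder. Stratifying on it would bias the estimate; the causal effect is the crude pooled difference.
Pooled: Variety E 34.0% vs Variety C 22.3%; Variety C is lower overall.

pooled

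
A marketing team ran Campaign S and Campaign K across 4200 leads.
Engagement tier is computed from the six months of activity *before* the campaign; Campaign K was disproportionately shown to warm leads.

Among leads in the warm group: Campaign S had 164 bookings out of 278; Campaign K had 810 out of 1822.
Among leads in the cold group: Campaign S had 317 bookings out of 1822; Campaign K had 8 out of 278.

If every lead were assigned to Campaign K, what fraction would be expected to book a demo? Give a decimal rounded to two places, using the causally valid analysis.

Here engagement tier is a common cause — it drives both which campaign a case falls under and the outcome. The crude comparison mixes populations; the stratum-specific rates are the causally relevant ones.
Standardising Campaign K to the population engagement tier mix: 0.500·810/1822 + 0.500·8/278 = 0.237.

0.24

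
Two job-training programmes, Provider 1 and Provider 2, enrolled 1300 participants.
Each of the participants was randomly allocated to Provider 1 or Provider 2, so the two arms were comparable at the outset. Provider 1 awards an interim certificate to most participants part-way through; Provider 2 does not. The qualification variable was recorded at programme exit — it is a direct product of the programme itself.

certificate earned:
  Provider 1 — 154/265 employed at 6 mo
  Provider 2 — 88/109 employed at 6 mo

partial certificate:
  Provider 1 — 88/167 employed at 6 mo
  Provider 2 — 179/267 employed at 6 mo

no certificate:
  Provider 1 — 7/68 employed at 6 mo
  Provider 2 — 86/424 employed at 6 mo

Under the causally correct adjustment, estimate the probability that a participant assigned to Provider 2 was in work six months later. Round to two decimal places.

0.44

The stratified and pooled comparisons disagree (Provider 2 wins within each qualification attained during the programme; Provider 1 wins overall), so the answer turns on the causal role of qualification attained during the programme.
Stratifying would compare programmes among participants the programmes themselves sorted into qualification attained during the programme groups — a form of selection on an intermediate. The unconditioned pooled rates give the total causal effect.
So P(outcome | do(Provider 2)) is just the pooled rate for Provider 2: 353/800 = 0.441.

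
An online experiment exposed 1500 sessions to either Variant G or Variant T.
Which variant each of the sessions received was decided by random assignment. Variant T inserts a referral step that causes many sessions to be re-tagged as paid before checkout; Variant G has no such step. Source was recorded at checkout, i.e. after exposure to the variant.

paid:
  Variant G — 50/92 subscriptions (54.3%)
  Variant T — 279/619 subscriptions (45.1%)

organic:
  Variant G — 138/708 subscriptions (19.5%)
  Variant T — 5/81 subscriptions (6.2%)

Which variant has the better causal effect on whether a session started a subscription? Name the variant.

Stratifying would compare variants among sessions the variants themselves sorted into traffic source groups — a form of selection on an intermediate. The unconditioned pooled rates give the total causal effect.
Pooled: Variant G 23.5% vs Variant T 40.6%; Variant T is higher overall.

Variant T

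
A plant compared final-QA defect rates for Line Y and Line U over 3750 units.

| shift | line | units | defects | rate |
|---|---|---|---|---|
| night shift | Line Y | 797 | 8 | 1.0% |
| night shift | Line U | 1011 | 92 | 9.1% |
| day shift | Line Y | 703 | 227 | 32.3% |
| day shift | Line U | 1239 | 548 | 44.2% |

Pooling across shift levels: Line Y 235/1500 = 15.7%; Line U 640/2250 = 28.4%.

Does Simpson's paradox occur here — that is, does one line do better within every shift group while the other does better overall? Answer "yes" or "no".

Within each shift level (night shift 1.0% vs 9.1%; day shift 32.3% vs 44.2%), Line Y has the lower rate every time. Pooled: 15.7% vs 28.4% — Line Y has the lower rate overall. They agree.

no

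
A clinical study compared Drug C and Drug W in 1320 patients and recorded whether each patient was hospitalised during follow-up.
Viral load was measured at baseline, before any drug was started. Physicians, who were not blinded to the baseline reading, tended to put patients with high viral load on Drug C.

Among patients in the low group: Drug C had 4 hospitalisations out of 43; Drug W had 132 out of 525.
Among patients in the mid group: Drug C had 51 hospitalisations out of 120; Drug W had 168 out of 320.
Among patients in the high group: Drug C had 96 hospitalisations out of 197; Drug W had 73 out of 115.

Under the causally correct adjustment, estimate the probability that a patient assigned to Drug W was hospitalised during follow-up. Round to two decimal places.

Viral load differs across drugs for reasons unrelated to any effect of the drug itself, and it separately predicts the outcome — a classic confounder. We must compare within viral load levels.
Standardising Drug W to the population viral load mix: 0.430·132/525 + 0.333·168/320 + 0.236·73/115 = 0.433.

0.43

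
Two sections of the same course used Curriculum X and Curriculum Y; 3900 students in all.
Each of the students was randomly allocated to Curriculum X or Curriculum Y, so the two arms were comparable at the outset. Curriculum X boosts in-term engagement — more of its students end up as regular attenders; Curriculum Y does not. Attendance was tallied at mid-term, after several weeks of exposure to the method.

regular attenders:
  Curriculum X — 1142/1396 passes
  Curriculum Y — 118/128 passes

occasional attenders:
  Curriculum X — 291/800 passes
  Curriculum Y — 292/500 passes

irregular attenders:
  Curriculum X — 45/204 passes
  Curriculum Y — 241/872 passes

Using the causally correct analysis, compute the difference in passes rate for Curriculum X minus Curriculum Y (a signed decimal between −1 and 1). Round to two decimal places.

Within every mid-term attendance level Curriculum Y has the higher rate, yet pooled Curriculum X does — Simpson's reversal.
Mid-term attendance lies on the pathway teaching method → mid-term attendance → outcome, so adjusting for it blocks the indirect effect. For the total causal effect of teaching method, use the unadjusted pooled rates.
The causal difference is the pooled difference: 0.616 − 0.434 = +0.182.

+0.18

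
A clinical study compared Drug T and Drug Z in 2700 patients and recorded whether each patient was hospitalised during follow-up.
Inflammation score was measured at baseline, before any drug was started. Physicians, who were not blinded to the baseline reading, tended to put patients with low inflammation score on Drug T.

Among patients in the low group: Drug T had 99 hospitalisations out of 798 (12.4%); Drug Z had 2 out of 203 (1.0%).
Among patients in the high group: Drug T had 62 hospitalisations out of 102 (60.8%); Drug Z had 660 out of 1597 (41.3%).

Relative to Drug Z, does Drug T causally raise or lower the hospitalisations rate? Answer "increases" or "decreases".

increases

Here inflammation score is a common cause — it drives both which drug a case falls under and the outcome. The crude comparison mixes populations; the stratum-specific rates are the causally relevant ones.
Within each level — low: 12.4% vs 1.0%; high: 60.8% vs 41.3% — Drug Z is lower every time.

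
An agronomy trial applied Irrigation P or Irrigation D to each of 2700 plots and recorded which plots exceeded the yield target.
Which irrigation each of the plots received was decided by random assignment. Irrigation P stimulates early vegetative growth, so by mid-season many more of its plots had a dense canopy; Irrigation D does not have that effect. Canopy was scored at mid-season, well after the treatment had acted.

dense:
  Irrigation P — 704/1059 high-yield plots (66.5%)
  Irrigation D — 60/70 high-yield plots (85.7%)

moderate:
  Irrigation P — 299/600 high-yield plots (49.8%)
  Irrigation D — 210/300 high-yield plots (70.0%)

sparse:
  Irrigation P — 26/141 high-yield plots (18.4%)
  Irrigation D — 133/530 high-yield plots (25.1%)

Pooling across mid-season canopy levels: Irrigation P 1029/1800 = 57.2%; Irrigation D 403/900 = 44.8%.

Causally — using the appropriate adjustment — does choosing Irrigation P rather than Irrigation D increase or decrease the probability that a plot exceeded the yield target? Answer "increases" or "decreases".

increases

Mid-season canopy lies on the pathway irrigation → mid-season canopy → outcome, so adjusting for it blocks the indirect effect. For the total causal effect of irrigation, use the unadjusted pooled rates.
Pooled: Irrigation P 57.2% vs Irrigation D 44.8%; Irrigation P is higher overall.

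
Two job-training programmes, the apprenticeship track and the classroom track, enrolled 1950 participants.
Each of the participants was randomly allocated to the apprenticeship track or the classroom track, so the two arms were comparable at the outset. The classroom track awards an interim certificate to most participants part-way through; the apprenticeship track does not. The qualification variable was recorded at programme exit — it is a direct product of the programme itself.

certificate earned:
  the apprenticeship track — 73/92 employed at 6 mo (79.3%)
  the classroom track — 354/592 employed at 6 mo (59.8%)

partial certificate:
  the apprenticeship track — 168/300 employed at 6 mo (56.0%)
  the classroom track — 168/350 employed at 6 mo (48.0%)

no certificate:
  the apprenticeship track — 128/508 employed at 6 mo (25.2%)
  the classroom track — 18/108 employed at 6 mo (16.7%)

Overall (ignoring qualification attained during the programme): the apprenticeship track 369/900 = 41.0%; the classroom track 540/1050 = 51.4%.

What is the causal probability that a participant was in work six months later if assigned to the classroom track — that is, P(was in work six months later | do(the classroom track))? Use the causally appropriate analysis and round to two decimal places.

0.51

Qualification attained during the programme lies on the pathway programme → qualification attained during the programme → outcome, so adjusting for it blocks the indirect effect. For the total causal effect of programme, use the unadjusted pooled rates.
So P(outcome | do(the classroom track)) is just the pooled rate for the classroom track: 540/1050 = 0.514.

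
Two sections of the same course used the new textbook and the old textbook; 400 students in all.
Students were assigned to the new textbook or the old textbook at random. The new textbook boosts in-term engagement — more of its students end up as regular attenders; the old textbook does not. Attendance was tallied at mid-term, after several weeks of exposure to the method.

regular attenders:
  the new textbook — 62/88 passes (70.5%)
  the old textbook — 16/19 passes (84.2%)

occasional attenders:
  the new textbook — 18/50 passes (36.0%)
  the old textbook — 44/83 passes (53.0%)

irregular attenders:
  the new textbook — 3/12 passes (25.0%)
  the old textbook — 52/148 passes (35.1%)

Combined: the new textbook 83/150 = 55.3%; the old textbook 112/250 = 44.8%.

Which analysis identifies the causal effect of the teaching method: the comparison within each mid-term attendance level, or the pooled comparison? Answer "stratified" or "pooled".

pooled

The distribution of mid-term attendance is itself part of what the teaching method does — it is an intermediate outcome. Holding it fixed would remove that part of the effect; the total effect is the pooled difference.
Pooled: the new textbook 55.3% vs the old textbook 44.8%; the new textbook is higher overall.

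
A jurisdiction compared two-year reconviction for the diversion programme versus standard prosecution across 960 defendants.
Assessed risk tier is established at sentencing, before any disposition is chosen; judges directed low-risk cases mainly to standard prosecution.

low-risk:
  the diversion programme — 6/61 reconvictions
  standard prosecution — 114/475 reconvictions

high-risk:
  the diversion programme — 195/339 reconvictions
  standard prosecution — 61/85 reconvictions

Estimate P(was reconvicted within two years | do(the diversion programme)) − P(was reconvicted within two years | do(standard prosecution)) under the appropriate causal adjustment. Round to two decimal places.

-0.14

the diversion programme is lower inside every assessed risk tier stratum but standard prosecution is lower in aggregate. Whether to stratify depends on how assessed risk tier relates to the disposition.
Assessed risk tier differs across dispositions for reasons unrelated to any effect of the disposition itself, and it separately predicts the outcome — a classic confounder. We must compare within assessed risk tier levels.
Adjusting over the population distribution of assessed risk tier: 0.558·(0.098−0.240) + 0.442·(0.575−0.718) = -0.142.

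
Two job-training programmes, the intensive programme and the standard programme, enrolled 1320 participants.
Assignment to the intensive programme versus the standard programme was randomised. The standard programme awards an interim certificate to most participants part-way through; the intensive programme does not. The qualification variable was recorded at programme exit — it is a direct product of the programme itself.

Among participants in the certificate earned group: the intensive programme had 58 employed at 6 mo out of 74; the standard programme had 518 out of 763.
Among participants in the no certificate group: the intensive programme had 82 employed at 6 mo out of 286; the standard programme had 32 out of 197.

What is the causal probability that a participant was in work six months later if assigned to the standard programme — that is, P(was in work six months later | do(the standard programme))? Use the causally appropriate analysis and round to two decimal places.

The qualification attained during the programme-specific comparison favours the intensive programme throughout, but the pooled figures favour the standard programme. The question is whether to condition on qualification attained during the programme.
Because the programme influences qualification attained during the programme, qualification attained during the programme is a post-treatment mediator, not a confounder. Stratifying on it would bias the estimate; the causal effect is the crude pooled difference.
So P(outcome | do(the standard programme)) is just the pooled rate for the standard programme: 550/960 = 0.573.

0.57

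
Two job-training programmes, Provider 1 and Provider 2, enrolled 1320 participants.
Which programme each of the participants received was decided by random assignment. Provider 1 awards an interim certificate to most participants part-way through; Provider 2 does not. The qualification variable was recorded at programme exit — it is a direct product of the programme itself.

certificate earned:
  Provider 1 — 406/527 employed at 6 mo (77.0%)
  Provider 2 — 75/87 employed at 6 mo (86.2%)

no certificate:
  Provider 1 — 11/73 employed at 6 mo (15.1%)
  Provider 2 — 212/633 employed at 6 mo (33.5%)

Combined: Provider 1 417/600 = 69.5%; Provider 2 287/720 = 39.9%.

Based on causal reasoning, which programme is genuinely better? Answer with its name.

Qualification attained during the programme here is a post-treatment variable shaped by the programme; conditioning on it would introduce bias rather than remove it. The overall comparison is the causal one.
Pooled: Provider 1 69.5% vs Provider 2 39.9%; Provider 1 is higher overall.

Provider 1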